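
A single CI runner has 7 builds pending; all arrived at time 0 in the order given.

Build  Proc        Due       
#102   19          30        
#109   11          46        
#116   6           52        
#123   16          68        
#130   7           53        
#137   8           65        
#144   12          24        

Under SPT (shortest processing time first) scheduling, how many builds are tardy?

2

SPT (increasing processing time): #116 #130 #137 #109 #144 #123 #102.
#116: 0→6, due 52, tardiness 0
#130: 6→13, due 53, tardiness 0
#137: 13→21, due 65, tardiness 0
#109: 21→32, due 46, tardiness 0
#144: 32→44, due 24, tardiness 20
#123: 44→60, due 68, tardiness 0
#102: 60→79, due 30, tardiness 49
Late builds: 2.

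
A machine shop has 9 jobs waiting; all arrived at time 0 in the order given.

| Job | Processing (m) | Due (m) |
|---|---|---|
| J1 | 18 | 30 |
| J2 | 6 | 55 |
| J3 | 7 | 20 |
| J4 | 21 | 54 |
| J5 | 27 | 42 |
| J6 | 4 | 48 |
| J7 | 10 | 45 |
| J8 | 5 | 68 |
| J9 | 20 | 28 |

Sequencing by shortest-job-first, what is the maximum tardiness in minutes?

SPT (increasing processing time): J6 J8 J2 J3 J7 J1 J9 J4 J5.
J6: 0→4, due 48, tardiness 0
J8: 4→9, due 68, tardiness 0
J2: 9→15, due 55, tardiness 0
J3: 15→22, due 20, tardiness 2
J7: 22→32, due 45, tardiness 0
J1: 32→50, due 30, tardiness 20
J9: 50→70, due 28, tardiness 42
J4: 70→91, due 54, tardiness 37
J5: 91→118, due 42, tardiness 76
Maximum = 76.

76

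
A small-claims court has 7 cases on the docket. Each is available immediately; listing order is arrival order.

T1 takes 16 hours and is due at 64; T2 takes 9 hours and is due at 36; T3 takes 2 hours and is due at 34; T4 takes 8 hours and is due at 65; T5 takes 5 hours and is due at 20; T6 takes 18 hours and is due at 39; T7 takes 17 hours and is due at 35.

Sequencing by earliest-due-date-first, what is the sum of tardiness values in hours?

EDD (increasing due date): T5 T3 T7 T2 T6 T1 T4.
T5: 0→5, due 20, tardiness 0
T3: 5→7, due 34, tardiness 0
T7: 7→24, due 35, tardiness 0
T2: 24→33, due 36, tardiness 0
T6: 33→51, due 39, tardiness 12
T1: 51→67, due 64, tardiness 3
T4: 67→75, due 65, tardiness 10
Sum = 0+0+0+0+12+3+10 = 25.

25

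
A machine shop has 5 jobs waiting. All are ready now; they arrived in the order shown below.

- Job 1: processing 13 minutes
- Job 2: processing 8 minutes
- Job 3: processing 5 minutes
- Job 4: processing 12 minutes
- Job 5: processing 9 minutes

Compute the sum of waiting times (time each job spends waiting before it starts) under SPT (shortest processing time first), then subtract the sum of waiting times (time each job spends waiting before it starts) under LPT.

SPT (increasing processing time): Job 3 Job 2 Job 5 Job 4 Job 1.
Job 3: waits 0, runs 0→5
Job 2: waits 5, runs 5→13
Job 5: waits 13, runs 13→22
Job 4: waits 22, runs 22→34
Job 1: waits 34, runs 34→47
Sum = 0+5+13+22+34 = 74.
LPT (decreasing processing time): Job 1 Job 4 Job 5 Job 2 Job 3.
Job 1: waits 0, runs 0→13
Job 4: waits 13, runs 13→25
Job 5: waits 25, runs 25→34
Job 2: waits 34, runs 34→42
Job 3: waits 42, runs 42→47
Sum = 0+13+25+34+42 = 114.
Difference = 74 − 114 = -40.

-40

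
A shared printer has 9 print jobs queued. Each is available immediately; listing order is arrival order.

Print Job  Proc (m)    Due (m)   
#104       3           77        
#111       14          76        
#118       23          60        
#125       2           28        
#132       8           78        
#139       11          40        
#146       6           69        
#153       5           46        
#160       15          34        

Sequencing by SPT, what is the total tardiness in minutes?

57

SPT (increasing processing time): #125 #104 #153 #146 #132 #139 #111 #160 #118.
#125: 0→2, due 28, tardiness 0
#104: 2→5, due 77, tardiness 0
#153: 5→10, due 46, tardiness 0
#146: 10→16, due 69, tardiness 0
#132: 16→24, due 78, tardiness 0
#139: 24→35, due 40, tardiness 0
#111: 35→49, due 76, tardiness 0
#160: 49→64, due 34, tardiness 30
#118: 64→87, due 60, tardiness 27
Sum = 0+0+0+0+0+0+0+30+27 = 57.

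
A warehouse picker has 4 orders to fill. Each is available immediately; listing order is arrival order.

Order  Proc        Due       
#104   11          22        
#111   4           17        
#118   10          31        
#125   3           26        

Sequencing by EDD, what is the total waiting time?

EDD (increasing due date): #111 #104 #125 #118.
#111: waits 0, runs 0→4
#104: waits 4, runs 4→15
#125: waits 15, runs 15→18
#118: waits 18, runs 18→28
Sum = 0+4+15+18 = 37.

37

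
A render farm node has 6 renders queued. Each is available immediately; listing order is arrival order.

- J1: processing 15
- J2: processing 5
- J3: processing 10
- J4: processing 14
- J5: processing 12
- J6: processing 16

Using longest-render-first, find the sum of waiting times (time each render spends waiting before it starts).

216

LPT (decreasing processing time): J6 J1 J4 J5 J3 J2.
J6: waits 0, runs 0→16
J1: waits 16, runs 16→31
J4: waits 31, runs 31→45
J5: waits 45, runs 45→57
J3: waits 57, runs 57→67
J2: waits 67, runs 67→72
Sum = 0+16+31+45+57+67 = 216.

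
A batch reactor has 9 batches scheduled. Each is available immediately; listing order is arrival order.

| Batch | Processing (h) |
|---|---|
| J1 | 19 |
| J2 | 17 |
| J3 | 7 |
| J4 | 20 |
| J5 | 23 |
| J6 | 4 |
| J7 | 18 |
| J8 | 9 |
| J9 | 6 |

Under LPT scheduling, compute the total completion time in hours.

LPT (decreasing processing time): J5 J4 J1 J7 J2 J8 J3 J9 J6.
J5: 0→23
J4: 23→43
J1: 43→62
J7: 62→80
J2: 80→97
J8: 97→106
J3: 106→113
J9: 113→119
J6: 119→123
Sum = 23+43+62+80+97+106+113+119+123 = 766.

766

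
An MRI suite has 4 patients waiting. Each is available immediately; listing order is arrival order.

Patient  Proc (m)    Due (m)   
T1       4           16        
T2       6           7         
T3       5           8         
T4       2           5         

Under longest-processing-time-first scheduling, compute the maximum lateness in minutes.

LPT (decreasing processing time): T2 T3 T1 T4.
T2: 0→6, due 7, lateness -1
T3: 6→11, due 8, lateness 3
T1: 11→15, due 16, lateness -1
T4: 15→17, due 5, lateness 12
Maximum = 12.

12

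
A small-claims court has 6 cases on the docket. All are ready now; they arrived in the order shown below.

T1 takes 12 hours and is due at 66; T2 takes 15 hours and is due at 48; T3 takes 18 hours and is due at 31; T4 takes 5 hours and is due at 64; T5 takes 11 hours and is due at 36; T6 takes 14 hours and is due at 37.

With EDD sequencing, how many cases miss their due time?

EDD (increasing due date): T3 T5 T6 T2 T4 T1.
T3: 0→18, due 31, tardiness 0
T5: 18→29, due 36, tardiness 0
T6: 29→43, due 37, tardiness 6
T2: 43→58, due 48, tardiness 10
T4: 58→63, due 64, tardiness 0
T1: 63→75, due 66, tardiness 9
Late cases: 3.

3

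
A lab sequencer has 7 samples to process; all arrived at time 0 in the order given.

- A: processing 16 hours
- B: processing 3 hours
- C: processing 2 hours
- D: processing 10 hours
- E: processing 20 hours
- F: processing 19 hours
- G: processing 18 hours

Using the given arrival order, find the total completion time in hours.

296

FIFO (arrival order): A B C D E F G.
A: 0→16
B: 16→19
C: 19→21
D: 21→31
E: 31→51
F: 51→70
G: 70→88
Sum = 16+19+21+31+51+70+88 = 296.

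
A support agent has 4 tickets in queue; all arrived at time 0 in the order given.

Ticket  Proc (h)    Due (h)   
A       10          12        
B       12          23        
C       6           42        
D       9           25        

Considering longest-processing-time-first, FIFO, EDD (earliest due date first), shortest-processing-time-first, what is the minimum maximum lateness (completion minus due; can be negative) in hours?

LPT (decreasing processing time): B A D C.
B: 0→12, due 23, lateness -11
A: 12→22, due 12, lateness 10
D: 22→31, due 25, lateness 6
C: 31→37, due 42, lateness -5
Maximum = 10.
FIFO (arrival order): A B C D.
A: 0→10, due 12, lateness -2
B: 10→22, due 23, lateness -1
C: 22→28, due 42, lateness -14
D: 28→37, due 25, lateness 12
Maximum = 12.
EDD (increasing due date): A B D C.
A: 0→10, due 12, lateness -2
B: 10→22, due 23, lateness -1
D: 22→31, due 25, lateness 6
C: 31→37, due 42, lateness -5
Maximum = 6.
SPT (increasing processing time): C D A B.
C: 0→6, due 42, lateness -36
D: 6→15, due 25, lateness -10
A: 15→25, due 12, lateness 13
B: 25→37, due 23, lateness 14
Maximum = 14.
LPT 10, FIFO 12, EDD 6, SPT 14 → minimum 6.

6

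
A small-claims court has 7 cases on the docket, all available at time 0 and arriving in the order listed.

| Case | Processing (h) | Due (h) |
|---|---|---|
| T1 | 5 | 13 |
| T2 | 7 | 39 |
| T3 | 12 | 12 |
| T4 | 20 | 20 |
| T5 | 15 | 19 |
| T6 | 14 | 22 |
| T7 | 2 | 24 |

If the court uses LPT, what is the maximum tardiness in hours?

LPT (decreasing processing time): T4 T5 T6 T3 T2 T1 T7.
T4: 0→20, due 20, tardiness 0
T5: 20→35, due 19, tardiness 16
T6: 35→49, due 22, tardiness 27
T3: 49→61, due 12, tardiness 49
T2: 61→68, due 39, tardiness 29
T1: 68→73, due 13, tardiness 60
T7: 73→75, due 24, tardiness 51
Maximum = 60.

60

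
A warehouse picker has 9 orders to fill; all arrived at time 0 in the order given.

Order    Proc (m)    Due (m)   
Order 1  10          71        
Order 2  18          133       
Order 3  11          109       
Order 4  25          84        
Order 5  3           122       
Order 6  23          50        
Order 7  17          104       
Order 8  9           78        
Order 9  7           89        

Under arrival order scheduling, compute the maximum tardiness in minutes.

FIFO (arrival order): Order 1 Order 2 Order 3 Order 4 Order 5 Order 6 Order 7 Order 8 Order 9.
Order 1: 0→10, due 71, tardiness 0
Order 2: 10→28, due 133, tardiness 0
Order 3: 28→39, due 109, tardiness 0
Order 4: 39→64, due 84, tardiness 0
Order 5: 64→67, due 122, tardiness 0
Order 6: 67→90, due 50, tardiness 40
Order 7: 90→107, due 104, tardiness 3
Order 8: 107→116, due 78, tardiness 38
Order 9: 116→123, due 89, tardiness 34
Maximum = 40.

40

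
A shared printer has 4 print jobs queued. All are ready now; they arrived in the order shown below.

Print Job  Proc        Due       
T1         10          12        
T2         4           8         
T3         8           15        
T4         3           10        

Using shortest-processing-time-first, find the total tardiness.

SPT (increasing processing time): T4 T2 T3 T1.
T4: 0→3, due 10, tardiness 0
T2: 3→7, due 8, tardiness 0
T3: 7→15, due 15, tardiness 0
T1: 15→25, due 12, tardiness 13
Sum = 0+0+0+13 = 13.

13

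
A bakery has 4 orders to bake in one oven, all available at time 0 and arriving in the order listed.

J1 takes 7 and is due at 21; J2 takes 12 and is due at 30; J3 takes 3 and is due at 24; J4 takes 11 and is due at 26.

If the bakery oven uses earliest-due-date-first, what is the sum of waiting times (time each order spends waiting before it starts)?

38

EDD (increasing due date): J1 J3 J4 J2.
J1: waits 0, runs 0→7
J3: waits 7, runs 7→10
J4: waits 10, runs 10→21
J2: waits 21, runs 21→33
Sum = 0+7+10+21 = 38.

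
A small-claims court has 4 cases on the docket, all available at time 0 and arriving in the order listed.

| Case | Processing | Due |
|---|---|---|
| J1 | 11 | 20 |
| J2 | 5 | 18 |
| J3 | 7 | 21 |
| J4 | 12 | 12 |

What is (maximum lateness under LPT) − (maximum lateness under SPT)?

-6

LPT (decreasing processing time): J4 J1 J3 J2.
J4: 0→12, due 12, lateness 0
J1: 12→23, due 20, lateness 3
J3: 23→30, due 21, lateness 9
J2: 30→35, due 18, lateness 17
Maximum = 17.
SPT (increasing processing time): J2 J3 J1 J4.
J2: 0→5, due 18, lateness -13
J3: 5→12, due 21, lateness -9
J1: 12→23, due 20, lateness 3
J4: 23→35, due 12, lateness 23
Maximum = 23.
Difference = 17 − 23 = -6.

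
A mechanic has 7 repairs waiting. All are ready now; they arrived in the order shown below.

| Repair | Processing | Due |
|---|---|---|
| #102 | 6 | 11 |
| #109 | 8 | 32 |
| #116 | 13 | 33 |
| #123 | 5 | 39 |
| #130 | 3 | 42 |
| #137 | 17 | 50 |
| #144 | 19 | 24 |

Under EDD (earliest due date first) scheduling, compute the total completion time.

EDD (increasing due date): #102 #144 #109 #116 #123 #130 #137.
#102: 0→6
#144: 6→25
#109: 25→33
#116: 33→46
#123: 46→51
#130: 51→54
#137: 54→71
Sum = 6+25+33+46+51+54+71 = 286.

286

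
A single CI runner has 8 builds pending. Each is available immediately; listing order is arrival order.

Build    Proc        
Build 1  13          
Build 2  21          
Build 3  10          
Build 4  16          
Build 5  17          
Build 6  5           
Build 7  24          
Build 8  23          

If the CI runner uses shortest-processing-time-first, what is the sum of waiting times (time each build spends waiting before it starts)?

340

SPT (increasing processing time): Build 6 Build 3 Build 1 Build 4 Build 5 Build 2 Build 8 Build 7.
Build 6: waits 0, runs 0→5
Build 3: waits 5, runs 5→15
Build 1: waits 15, runs 15→28
Build 4: waits 28, runs 28→44
Build 5: waits 44, runs 44→61
Build 2: waits 61, runs 61→82
Build 8: waits 82, runs 82→105
Build 7: waits 105, runs 105→129
Sum = 0+5+15+28+44+61+82+105 = 340.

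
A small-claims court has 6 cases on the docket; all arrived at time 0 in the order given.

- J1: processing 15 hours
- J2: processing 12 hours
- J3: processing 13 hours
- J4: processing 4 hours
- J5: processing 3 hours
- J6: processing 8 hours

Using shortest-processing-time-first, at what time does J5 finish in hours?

SPT (increasing processing time): J5 J4 J6 J2 J3 J1.
J5: 0→3

3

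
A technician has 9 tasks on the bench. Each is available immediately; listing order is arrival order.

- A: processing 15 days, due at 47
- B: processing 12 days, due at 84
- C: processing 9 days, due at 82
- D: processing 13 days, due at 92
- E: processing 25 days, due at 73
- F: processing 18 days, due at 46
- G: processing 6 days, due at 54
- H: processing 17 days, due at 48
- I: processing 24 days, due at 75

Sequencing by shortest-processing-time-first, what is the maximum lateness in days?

SPT (increasing processing time): G C B D A H F I E.
G: 0→6, due 54, lateness -48
C: 6→15, due 82, lateness -67
B: 15→27, due 84, lateness -57
D: 27→40, due 92, lateness -52
A: 40→55, due 47, lateness 8
H: 55→72, due 48, lateness 24
F: 72→90, due 46, lateness 44
I: 90→114, due 75, lateness 39
E: 114→139, due 73, lateness 66
Maximum = 66.

66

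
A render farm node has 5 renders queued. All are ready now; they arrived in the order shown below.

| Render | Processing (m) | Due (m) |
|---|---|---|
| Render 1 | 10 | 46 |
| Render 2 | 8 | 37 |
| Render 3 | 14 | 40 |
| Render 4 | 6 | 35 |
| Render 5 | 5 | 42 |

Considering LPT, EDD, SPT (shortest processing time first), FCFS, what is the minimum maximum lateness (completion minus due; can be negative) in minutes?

LPT (decreasing processing time): Render 3 Render 1 Render 2 Render 4 Render 5.
Render 3: 0→14, due 40, lateness -26
Render 1: 14→24, due 46, lateness -22
Render 2: 24→32, due 37, lateness -5
Render 4: 32→38, due 35, lateness 3
Render 5: 38→43, due 42, lateness 1
Maximum = 3.
EDD (increasing due date): Render 4 Render 2 Render 3 Render 5 Render 1.
Render 4: 0→6, due 35, lateness -29
Render 2: 6→14, due 37, lateness -23
Render 3: 14→28, due 40, lateness -12
Render 5: 28→33, due 42, lateness -9
Render 1: 33→43, due 46, lateness -3
Maximum = -3.
SPT (increasing processing time): Render 5 Render 4 Render 2 Render 1 Render 3.
Render 5: 0→5, due 42, lateness -37
Render 4: 5→11, due 35, lateness -24
Render 2: 11→19, due 37, lateness -18
Render 1: 19→29, due 46, lateness -17
Render 3: 29→43, due 40, lateness 3
Maximum = 3.
FIFO (arrival order): Render 1 Render 2 Render 3 Render 4 Render 5.
Render 1: 0→10, due 46, lateness -36
Render 2: 10→18, due 37, lateness -19
Render 3: 18→32, due 40, lateness -8
Render 4: 32→38, due 35, lateness 3
Render 5: 38→43, due 42, lateness 1
Maximum = 3.
LPT 3, EDD -3, SPT 3, FIFO 3 → minimum -3.

-3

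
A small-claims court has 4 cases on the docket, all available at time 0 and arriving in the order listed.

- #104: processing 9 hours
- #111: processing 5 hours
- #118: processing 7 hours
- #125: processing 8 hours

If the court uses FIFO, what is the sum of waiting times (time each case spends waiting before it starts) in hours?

FIFO (arrival order): #104 #111 #118 #125.
#104: waits 0, runs 0→9
#111: waits 9, runs 9→14
#118: waits 14, runs 14→21
#125: waits 21, runs 21→29
Sum = 0+9+14+21 = 44.

44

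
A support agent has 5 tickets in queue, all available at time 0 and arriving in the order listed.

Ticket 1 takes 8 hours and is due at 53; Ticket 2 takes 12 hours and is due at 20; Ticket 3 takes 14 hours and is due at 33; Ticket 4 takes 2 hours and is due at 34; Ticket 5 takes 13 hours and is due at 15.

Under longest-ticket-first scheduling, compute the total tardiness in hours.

LPT (decreasing processing time): Ticket 3 Ticket 5 Ticket 2 Ticket 1 Ticket 4.
Ticket 3: 0→14, due 33, tardiness 0
Ticket 5: 14→27, due 15, tardiness 12
Ticket 2: 27→39, due 20, tardiness 19
Ticket 1: 39→47, due 53, tardiness 0
Ticket 4: 47→49, due 34, tardiness 15
Sum = 0+12+19+0+15 = 46.

46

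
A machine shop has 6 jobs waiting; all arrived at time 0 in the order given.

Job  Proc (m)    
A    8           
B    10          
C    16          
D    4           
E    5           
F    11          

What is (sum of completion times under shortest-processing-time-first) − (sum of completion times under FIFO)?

-46

SPT (increasing processing time): D E A B F C.
D: 0→4
E: 4→9
A: 9→17
B: 17→27
F: 27→38
C: 38→54
Sum = 4+9+17+27+38+54 = 149.
FIFO (arrival order): A B C D E F.
A: 0→8
B: 8→18
C: 18→34
D: 34→38
E: 38→43
F: 43→54
Sum = 8+18+34+38+43+54 = 195.
Difference = 149 − 195 = -46.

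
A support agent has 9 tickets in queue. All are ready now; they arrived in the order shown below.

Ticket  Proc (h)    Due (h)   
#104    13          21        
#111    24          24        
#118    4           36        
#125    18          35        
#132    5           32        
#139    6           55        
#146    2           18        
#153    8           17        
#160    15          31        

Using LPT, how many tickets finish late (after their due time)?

8

LPT (decreasing processing time): #111 #125 #160 #104 #153 #139 #132 #118 #146.
#111: 0→24, due 24, tardiness 0
#125: 24→42, due 35, tardiness 7
#160: 42→57, due 31, tardiness 26
#104: 57→70, due 21, tardiness 49
#153: 70→78, due 17, tardiness 61
#139: 78→84, due 55, tardiness 29
#132: 84→89, due 32, tardiness 57
#118: 89→93, due 36, tardiness 57
#146: 93→95, due 18, tardiness 77
Late tickets: 8.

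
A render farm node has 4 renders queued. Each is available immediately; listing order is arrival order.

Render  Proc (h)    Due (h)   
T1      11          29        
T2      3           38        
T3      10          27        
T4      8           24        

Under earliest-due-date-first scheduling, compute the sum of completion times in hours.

EDD (increasing due date): T4 T3 T1 T2.
T4: 0→8
T3: 8→18
T1: 18→29
T2: 29→32
Sum = 8+18+29+32 = 87.

87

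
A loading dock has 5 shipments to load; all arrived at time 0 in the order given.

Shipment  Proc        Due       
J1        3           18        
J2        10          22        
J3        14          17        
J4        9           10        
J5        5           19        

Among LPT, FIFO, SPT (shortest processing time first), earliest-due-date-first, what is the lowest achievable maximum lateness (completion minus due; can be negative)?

19

LPT (decreasing processing time): J3 J2 J4 J5 J1.
J3: 0→14, due 17, lateness -3
J2: 14→24, due 22, lateness 2
J4: 24→33, due 10, lateness 23
J5: 33→38, due 19, lateness 19
J1: 38→41, due 18, lateness 23
Maximum = 23.
FIFO (arrival order): J1 J2 J3 J4 J5.
J1: 0→3, due 18, lateness -15
J2: 3→13, due 22, lateness -9
J3: 13→27, due 17, lateness 10
J4: 27→36, due 10, lateness 26
J5: 36→41, due 19, lateness 22
Maximum = 26.
SPT (increasing processing time): J1 J5 J4 J2 J3.
J1: 0→3, due 18, lateness -15
J5: 3→8, due 19, lateness -11
J4: 8→17, due 10, lateness 7
J2: 17→27, due 22, lateness 5
J3: 27→41, due 17, lateness 24
Maximum = 24.
EDD (increasing due date): J4 J3 J1 J5 J2.
J4: 0→9, due 10, lateness -1
J3: 9→23, due 17, lateness 6
J1: 23→26, due 18, lateness 8
J5: 26→31, due 19, lateness 12
J2: 31→41, due 22, lateness 19
Maximum = 19.
LPT 23, FIFO 26, SPT 24, EDD 19 → minimum 19.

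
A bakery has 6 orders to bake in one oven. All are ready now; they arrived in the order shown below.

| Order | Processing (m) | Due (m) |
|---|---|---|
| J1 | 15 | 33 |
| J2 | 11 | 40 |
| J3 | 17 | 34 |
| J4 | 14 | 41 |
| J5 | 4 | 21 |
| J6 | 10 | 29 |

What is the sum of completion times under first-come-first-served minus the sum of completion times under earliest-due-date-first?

52

FIFO (arrival order): J1 J2 J3 J4 J5 J6.
J1: 0→15
J2: 15→26
J3: 26→43
J4: 43→57
J5: 57→61
J6: 61→71
Sum = 15+26+43+57+61+71 = 273.
EDD (increasing due date): J5 J6 J1 J3 J2 J4.
J5: 0→4
J6: 4→14
J1: 14→29
J3: 29→46
J2: 46→57
J4: 57→71
Sum = 4+14+29+46+57+71 = 221.
Difference = 273 − 221 = 52.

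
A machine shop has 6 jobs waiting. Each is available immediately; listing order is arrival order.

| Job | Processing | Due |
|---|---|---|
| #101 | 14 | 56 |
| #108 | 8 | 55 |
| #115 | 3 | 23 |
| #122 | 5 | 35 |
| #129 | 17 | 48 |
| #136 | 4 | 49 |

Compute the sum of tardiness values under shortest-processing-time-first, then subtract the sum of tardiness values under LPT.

SPT (increasing processing time): #115 #136 #122 #108 #101 #129.
#115: 0→3, due 23, tardiness 0
#136: 3→7, due 49, tardiness 0
#122: 7→12, due 35, tardiness 0
#108: 12→20, due 55, tardiness 0
#101: 20→34, due 56, tardiness 0
#129: 34→51, due 48, tardiness 3
Sum = 0+0+0+0+0+3 = 3.
LPT (decreasing processing time): #129 #101 #108 #122 #136 #115.
#129: 0→17, due 48, tardiness 0
#101: 17→31, due 56, tardiness 0
#108: 31→39, due 55, tardiness 0
#122: 39→44, due 35, tardiness 9
#136: 44→48, due 49, tardiness 0
#115: 48→51, due 23, tardiness 28
Sum = 0+0+0+9+0+28 = 37.
Difference = 3 − 37 = -34.

-34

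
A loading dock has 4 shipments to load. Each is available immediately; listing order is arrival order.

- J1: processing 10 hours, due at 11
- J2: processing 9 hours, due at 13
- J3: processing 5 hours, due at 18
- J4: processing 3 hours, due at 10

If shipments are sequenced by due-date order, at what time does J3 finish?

EDD (increasing due date): J4 J1 J2 J3.
J4: 0→3
J1: 3→13
J2: 13→22
J3: 22→27

27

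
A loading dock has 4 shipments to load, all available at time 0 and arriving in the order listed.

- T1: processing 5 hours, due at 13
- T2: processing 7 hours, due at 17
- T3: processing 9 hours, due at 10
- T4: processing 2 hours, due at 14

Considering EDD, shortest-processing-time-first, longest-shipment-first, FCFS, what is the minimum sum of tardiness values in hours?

EDD (increasing due date): T3 T1 T4 T2.
T3: 0→9, due 10, tardiness 0
T1: 9→14, due 13, tardiness 1
T4: 14→16, due 14, tardiness 2
T2: 16→23, due 17, tardiness 6
Sum = 0+1+2+6 = 9.
SPT (increasing processing time): T4 T1 T2 T3.
T4: 0→2, due 14, tardiness 0
T1: 2→7, due 13, tardiness 0
T2: 7→14, due 17, tardiness 0
T3: 14→23, due 10, tardiness 13
Sum = 0+0+0+13 = 13.
LPT (decreasing processing time): T3 T2 T1 T4.
T3: 0→9, due 10, tardiness 0
T2: 9→16, due 17, tardiness 0
T1: 16→21, due 13, tardiness 8
T4: 21→23, due 14, tardiness 9
Sum = 0+0+8+9 = 17.
FIFO (arrival order): T1 T2 T3 T4.
T1: 0→5, due 13, tardiness 0
T2: 5→12, due 17, tardiness 0
T3: 12→21, due 10, tardiness 11
T4: 21→23, due 14, tardiness 9
Sum = 0+0+11+9 = 20.
EDD 9, SPT 13, LPT 17, FIFO 20 → minimum 9.

9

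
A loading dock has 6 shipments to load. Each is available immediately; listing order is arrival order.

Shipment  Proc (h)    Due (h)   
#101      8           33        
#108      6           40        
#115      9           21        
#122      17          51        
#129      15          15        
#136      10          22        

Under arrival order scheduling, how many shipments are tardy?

3

FIFO (arrival order): #101 #108 #115 #122 #129 #136.
#101: 0→8, due 33, tardiness 0
#108: 8→14, due 40, tardiness 0
#115: 14→23, due 21, tardiness 2
#122: 23→40, due 51, tardiness 0
#129: 40→55, due 15, tardiness 40
#136: 55→65, due 22, tardiness 43
Late shipments: 3.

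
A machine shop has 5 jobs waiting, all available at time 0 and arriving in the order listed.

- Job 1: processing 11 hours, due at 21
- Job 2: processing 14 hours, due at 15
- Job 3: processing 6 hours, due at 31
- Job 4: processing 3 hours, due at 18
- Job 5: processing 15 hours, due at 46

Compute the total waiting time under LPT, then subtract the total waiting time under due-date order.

LPT (decreasing processing time): Job 5 Job 2 Job 1 Job 3 Job 4.
Job 5: waits 0, runs 0→15
Job 2: waits 15, runs 15→29
Job 1: waits 29, runs 29→40
Job 3: waits 40, runs 40→46
Job 4: waits 46, runs 46→49
Sum = 0+15+29+40+46 = 130.
EDD (increasing due date): Job 2 Job 4 Job 1 Job 3 Job 5.
Job 2: waits 0, runs 0→14
Job 4: waits 14, runs 14→17
Job 1: waits 17, runs 17→28
Job 3: waits 28, runs 28→34
Job 5: waits 34, runs 34→49
Sum = 0+14+17+28+34 = 93.
Difference = 130 − 93 = 37.

37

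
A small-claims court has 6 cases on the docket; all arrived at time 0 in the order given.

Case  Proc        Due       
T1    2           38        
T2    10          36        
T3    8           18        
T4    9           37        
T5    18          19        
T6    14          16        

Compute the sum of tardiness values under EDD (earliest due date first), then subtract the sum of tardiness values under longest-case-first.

-16

EDD (increasing due date): T6 T3 T5 T2 T4 T1.
T6: 0→14, due 16, tardiness 0
T3: 14→22, due 18, tardiness 4
T5: 22→40, due 19, tardiness 21
T2: 40→50, due 36, tardiness 14
T4: 50→59, due 37, tardiness 22
T1: 59→61, due 38, tardiness 23
Sum = 0+4+21+14+22+23 = 84.
LPT (decreasing processing time): T5 T6 T2 T4 T3 T1.
T5: 0→18, due 19, tardiness 0
T6: 18→32, due 16, tardiness 16
T2: 32→42, due 36, tardiness 6
T4: 42→51, due 37, tardiness 14
T3: 51→59, due 18, tardiness 41
T1: 59→61, due 38, tardiness 23
Sum = 0+16+6+14+41+23 = 100.
Difference = 84 − 100 = -16.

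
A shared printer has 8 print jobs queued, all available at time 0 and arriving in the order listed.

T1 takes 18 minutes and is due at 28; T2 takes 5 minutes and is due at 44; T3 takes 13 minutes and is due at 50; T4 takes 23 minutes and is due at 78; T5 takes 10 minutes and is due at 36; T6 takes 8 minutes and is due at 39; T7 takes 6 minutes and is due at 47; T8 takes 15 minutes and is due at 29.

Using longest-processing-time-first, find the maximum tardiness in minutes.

54

LPT (decreasing processing time): T4 T1 T8 T3 T5 T6 T7 T2.
T4: 0→23, due 78, tardiness 0
T1: 23→41, due 28, tardiness 13
T8: 41→56, due 29, tardiness 27
T3: 56→69, due 50, tardiness 19
T5: 69→79, due 36, tardiness 43
T6: 79→87, due 39, tardiness 48
T7: 87→93, due 47, tardiness 46
T2: 93→98, due 44, tardiness 54
Maximum = 54.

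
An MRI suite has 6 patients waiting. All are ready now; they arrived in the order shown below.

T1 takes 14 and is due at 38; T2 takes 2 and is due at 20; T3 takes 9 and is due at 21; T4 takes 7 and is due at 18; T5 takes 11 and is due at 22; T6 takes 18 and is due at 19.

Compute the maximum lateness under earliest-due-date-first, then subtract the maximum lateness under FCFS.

-17

EDD (increasing due date): T4 T6 T2 T3 T5 T1.
T4: 0→7, due 18, lateness -11
T6: 7→25, due 19, lateness 6
T2: 25→27, due 20, lateness 7
T3: 27→36, due 21, lateness 15
T5: 36→47, due 22, lateness 25
T1: 47→61, due 38, lateness 23
Maximum = 25.
FIFO (arrival order): T1 T2 T3 T4 T5 T6.
T1: 0→14, due 38, lateness -24
T2: 14→16, due 20, lateness -4
T3: 16→25, due 21, lateness 4
T4: 25→32, due 18, lateness 14
T5: 32→43, due 22, lateness 21
T6: 43→61, due 19, lateness 42
Maximum = 42.
Difference = 25 − 42 = -17.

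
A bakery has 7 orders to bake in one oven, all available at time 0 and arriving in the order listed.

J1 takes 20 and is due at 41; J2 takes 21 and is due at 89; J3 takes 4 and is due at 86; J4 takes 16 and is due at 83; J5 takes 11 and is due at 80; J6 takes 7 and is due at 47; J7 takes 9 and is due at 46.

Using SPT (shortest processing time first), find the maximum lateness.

26

SPT (increasing processing time): J3 J6 J7 J5 J4 J1 J2.
J3: 0→4, due 86, lateness -82
J6: 4→11, due 47, lateness -36
J7: 11→20, due 46, lateness -26
J5: 20→31, due 80, lateness -49
J4: 31→47, due 83, lateness -36
J1: 47→67, due 41, lateness 26
J2: 67→88, due 89, lateness -1
Maximum = 26.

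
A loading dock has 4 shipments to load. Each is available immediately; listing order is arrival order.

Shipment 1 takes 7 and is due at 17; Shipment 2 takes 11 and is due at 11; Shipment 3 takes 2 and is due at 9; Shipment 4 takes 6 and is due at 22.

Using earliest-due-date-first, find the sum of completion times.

61

EDD (increasing due date): Shipment 3 Shipment 2 Shipment 1 Shipment 4.
Shipment 3: 0→2
Shipment 2: 2→13
Shipment 1: 13→20
Shipment 4: 20→26
Sum = 2+13+20+26 = 61.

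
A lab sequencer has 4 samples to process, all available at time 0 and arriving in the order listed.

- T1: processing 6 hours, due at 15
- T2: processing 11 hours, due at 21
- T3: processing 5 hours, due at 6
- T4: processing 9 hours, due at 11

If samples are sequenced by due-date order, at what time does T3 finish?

5

EDD (increasing due date): T3 T4 T1 T2.
T3: 0→5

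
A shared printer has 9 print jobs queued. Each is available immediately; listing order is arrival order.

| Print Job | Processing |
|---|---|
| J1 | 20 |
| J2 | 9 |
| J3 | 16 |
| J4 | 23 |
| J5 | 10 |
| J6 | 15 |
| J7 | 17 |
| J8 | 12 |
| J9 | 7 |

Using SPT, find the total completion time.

SPT (increasing processing time): J9 J2 J5 J8 J6 J3 J7 J1 J4.
J9: 0→7
J2: 7→16
J5: 16→26
J8: 26→38
J6: 38→53
J3: 53→69
J7: 69→86
J1: 86→106
J4: 106→129
Sum = 7+16+26+38+53+69+86+106+129 = 530.

530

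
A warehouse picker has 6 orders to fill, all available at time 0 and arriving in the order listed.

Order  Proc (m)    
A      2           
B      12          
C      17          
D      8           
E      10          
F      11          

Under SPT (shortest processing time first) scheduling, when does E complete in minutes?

SPT (increasing processing time): A D E F B C.
A: 0→2
D: 2→10
E: 10→20

20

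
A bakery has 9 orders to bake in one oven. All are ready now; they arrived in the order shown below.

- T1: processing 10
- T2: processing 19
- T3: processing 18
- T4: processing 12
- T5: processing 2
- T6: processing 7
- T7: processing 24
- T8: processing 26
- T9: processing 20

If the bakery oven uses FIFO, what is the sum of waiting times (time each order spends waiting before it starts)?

FIFO (arrival order): T1 T2 T3 T4 T5 T6 T7 T8 T9.
T1: waits 0, runs 0→10
T2: waits 10, runs 10→29
T3: waits 29, runs 29→47
T4: waits 47, runs 47→59
T5: waits 59, runs 59→61
T6: waits 61, runs 61→68
T7: waits 68, runs 68→92
T8: waits 92, runs 92→118
T9: waits 118, runs 118→138
Sum = 0+10+29+47+59+61+68+92+118 = 484.

484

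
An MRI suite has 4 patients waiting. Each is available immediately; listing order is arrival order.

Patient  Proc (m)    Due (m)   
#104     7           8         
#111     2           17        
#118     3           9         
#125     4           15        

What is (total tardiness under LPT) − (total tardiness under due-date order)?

LPT (decreasing processing time): #104 #125 #118 #111.
#104: 0→7, due 8, tardiness 0
#125: 7→11, due 15, tardiness 0
#118: 11→14, due 9, tardiness 5
#111: 14→16, due 17, tardiness 0
Sum = 0+0+5+0 = 5.
EDD (increasing due date): #104 #118 #125 #111.
#104: 0→7, due 8, tardiness 0
#118: 7→10, due 9, tardiness 1
#125: 10→14, due 15, tardiness 0
#111: 14→16, due 17, tardiness 0
Sum = 0+1+0+0 = 1.
Difference = 5 − 1 = 4.

4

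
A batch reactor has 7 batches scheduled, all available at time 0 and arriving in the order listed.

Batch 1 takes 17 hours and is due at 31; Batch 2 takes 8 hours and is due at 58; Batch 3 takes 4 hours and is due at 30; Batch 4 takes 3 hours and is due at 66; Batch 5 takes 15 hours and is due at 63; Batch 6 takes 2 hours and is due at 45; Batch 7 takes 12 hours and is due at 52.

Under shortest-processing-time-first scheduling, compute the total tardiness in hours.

SPT (increasing processing time): Batch 6 Batch 4 Batch 3 Batch 2 Batch 7 Batch 5 Batch 1.
Batch 6: 0→2, due 45, tardiness 0
Batch 4: 2→5, due 66, tardiness 0
Batch 3: 5→9, due 30, tardiness 0
Batch 2: 9→17, due 58, tardiness 0
Batch 7: 17→29, due 52, tardiness 0
Batch 5: 29→44, due 63, tardiness 0
Batch 1: 44→61, due 31, tardiness 30
Sum = 0+0+0+0+0+0+30 = 30.

30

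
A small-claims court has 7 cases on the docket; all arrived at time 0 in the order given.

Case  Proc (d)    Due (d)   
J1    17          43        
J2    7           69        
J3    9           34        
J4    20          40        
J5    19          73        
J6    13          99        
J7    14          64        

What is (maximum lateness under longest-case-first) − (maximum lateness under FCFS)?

23

LPT (decreasing processing time): J4 J5 J1 J7 J6 J3 J2.
J4: 0→20, due 40, lateness -20
J5: 20→39, due 73, lateness -34
J1: 39→56, due 43, lateness 13
J7: 56→70, due 64, lateness 6
J6: 70→83, due 99, lateness -16
J3: 83→92, due 34, lateness 58
J2: 92→99, due 69, lateness 30
Maximum = 58.
FIFO (arrival order): J1 J2 J3 J4 J5 J6 J7.
J1: 0→17, due 43, lateness -26
J2: 17→24, due 69, lateness -45
J3: 24→33, due 34, lateness -1
J4: 33→53, due 40, lateness 13
J5: 53→72, due 73, lateness -1
J6: 72→85, due 99, lateness -14
J7: 85→99, due 64, lateness 35
Maximum = 35.
Difference = 58 − 35 = 23.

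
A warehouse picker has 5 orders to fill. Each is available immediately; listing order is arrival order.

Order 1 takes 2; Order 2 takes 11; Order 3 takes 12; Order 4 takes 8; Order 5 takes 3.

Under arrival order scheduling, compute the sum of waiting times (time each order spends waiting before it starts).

73

FIFO (arrival order): Order 1 Order 2 Order 3 Order 4 Order 5.
Order 1: waits 0, runs 0→2
Order 2: waits 2, runs 2→13
Order 3: waits 13, runs 13→25
Order 4: waits 25, runs 25→33
Order 5: waits 33, runs 33→36
Sum = 0+2+13+25+33 = 73.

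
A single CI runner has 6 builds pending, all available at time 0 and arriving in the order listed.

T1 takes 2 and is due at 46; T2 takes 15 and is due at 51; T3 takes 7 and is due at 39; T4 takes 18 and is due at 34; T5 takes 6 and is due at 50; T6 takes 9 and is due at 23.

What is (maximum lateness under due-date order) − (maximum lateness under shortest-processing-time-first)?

-17

EDD (increasing due date): T6 T4 T3 T1 T5 T2.
T6: 0→9, due 23, lateness -14
T4: 9→27, due 34, lateness -7
T3: 27→34, due 39, lateness -5
T1: 34→36, due 46, lateness -10
T5: 36→42, due 50, lateness -8
T2: 42→57, due 51, lateness 6
Maximum = 6.
SPT (increasing processing time): T1 T5 T3 T6 T2 T4.
T1: 0→2, due 46, lateness -44
T5: 2→8, due 50, lateness -42
T3: 8→15, due 39, lateness -24
T6: 15→24, due 23, lateness 1
T2: 24→39, due 51, lateness -12
T4: 39→57, due 34, lateness 23
Maximum = 23.
Difference = 6 − 23 = -17.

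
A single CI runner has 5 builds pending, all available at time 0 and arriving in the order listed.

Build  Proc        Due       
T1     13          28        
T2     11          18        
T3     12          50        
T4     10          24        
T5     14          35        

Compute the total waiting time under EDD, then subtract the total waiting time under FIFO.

EDD (increasing due date): T2 T4 T1 T5 T3.
T2: waits 0, runs 0→11
T4: waits 11, runs 11→21
T1: waits 21, runs 21→34
T5: waits 34, runs 34→48
T3: waits 48, runs 48→60
Sum = 0+11+21+34+48 = 114.
FIFO (arrival order): T1 T2 T3 T4 T5.
T1: waits 0, runs 0→13
T2: waits 13, runs 13→24
T3: waits 24, runs 24→36
T4: waits 36, runs 36→46
T5: waits 46, runs 46→60
Sum = 0+13+24+36+46 = 119.
Difference = 114 − 119 = -5.

-5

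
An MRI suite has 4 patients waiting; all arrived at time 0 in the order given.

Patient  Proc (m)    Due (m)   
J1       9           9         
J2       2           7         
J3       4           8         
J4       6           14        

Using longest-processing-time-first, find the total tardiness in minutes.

LPT (decreasing processing time): J1 J4 J3 J2.
J1: 0→9, due 9, tardiness 0
J4: 9→15, due 14, tardiness 1
J3: 15→19, due 8, tardiness 11
J2: 19→21, due 7, tardiness 14
Sum = 0+1+11+14 = 26.

26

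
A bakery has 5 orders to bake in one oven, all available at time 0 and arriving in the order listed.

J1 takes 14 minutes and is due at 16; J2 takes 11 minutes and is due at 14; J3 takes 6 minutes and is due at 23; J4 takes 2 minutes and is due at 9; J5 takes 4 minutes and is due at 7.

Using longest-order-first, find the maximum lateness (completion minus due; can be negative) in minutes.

28

LPT (decreasing processing time): J1 J2 J3 J5 J4.
J1: 0→14, due 16, lateness -2
J2: 14→25, due 14, lateness 11
J3: 25→31, due 23, lateness 8
J5: 31→35, due 7, lateness 28
J4: 35→37, due 9, lateness 28
Maximum = 28.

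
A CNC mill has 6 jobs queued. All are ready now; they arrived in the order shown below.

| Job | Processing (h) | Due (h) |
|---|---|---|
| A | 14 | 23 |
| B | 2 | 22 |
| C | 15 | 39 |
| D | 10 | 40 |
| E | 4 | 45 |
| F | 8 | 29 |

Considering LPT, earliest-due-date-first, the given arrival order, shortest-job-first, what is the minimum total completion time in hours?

137

LPT (decreasing processing time): C A D F E B.
C: 0→15
A: 15→29
D: 29→39
F: 39→47
E: 47→51
B: 51→53
Sum = 15+29+39+47+51+53 = 234.
EDD (increasing due date): B A F C D E.
B: 0→2
A: 2→16
F: 16→24
C: 24→39
D: 39→49
E: 49→53
Sum = 2+16+24+39+49+53 = 183.
FIFO (arrival order): A B C D E F.
A: 0→14
B: 14→16
C: 16→31
D: 31→41
E: 41→45
F: 45→53
Sum = 14+16+31+41+45+53 = 200.
SPT (increasing processing time): B E F D A C.
B: 0→2
E: 2→6
F: 6→14
D: 14→24
A: 24→38
C: 38→53
Sum = 2+6+14+24+38+53 = 137.
LPT 234, EDD 183, FIFO 200, SPT 137 → minimum 137.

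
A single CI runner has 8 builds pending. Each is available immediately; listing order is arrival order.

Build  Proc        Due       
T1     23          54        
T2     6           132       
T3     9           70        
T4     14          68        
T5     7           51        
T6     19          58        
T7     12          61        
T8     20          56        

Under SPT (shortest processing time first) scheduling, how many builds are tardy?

SPT (increasing processing time): T2 T5 T3 T7 T4 T6 T8 T1.
T2: 0→6, due 132, tardiness 0
T5: 6→13, due 51, tardiness 0
T3: 13→22, due 70, tardiness 0
T7: 22→34, due 61, tardiness 0
T4: 34→48, due 68, tardiness 0
T6: 48→67, due 58, tardiness 9
T8: 67→87, due 56, tardiness 31
T1: 87→110, due 54, tardiness 56
Late builds: 3.

3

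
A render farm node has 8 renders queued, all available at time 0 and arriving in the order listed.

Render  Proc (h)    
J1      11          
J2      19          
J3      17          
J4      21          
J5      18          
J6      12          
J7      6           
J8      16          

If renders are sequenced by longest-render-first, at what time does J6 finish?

103

LPT (decreasing processing time): J4 J2 J5 J3 J8 J6 J1 J7.
J4: 0→21
J2: 21→40
J5: 40→58
J3: 58→75
J8: 75→91
J6: 91→103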